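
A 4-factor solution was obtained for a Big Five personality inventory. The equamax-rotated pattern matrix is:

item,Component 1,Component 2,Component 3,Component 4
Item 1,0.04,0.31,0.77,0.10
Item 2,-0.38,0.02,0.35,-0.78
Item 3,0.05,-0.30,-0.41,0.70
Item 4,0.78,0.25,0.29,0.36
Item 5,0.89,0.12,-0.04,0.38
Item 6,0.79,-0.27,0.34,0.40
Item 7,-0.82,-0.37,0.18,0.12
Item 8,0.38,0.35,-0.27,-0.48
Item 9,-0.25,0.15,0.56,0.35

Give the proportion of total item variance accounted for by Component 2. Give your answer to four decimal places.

0.0687

SS loadings for Component 2 = 0.31² + 0.02² + (-0.30)² + 0.25² + 0.12² + (-0.27)² + (-0.37)² + 0.35² + 0.15² = 0.6182
Proportion of variance = 0.6182 / 9 = 0.0687.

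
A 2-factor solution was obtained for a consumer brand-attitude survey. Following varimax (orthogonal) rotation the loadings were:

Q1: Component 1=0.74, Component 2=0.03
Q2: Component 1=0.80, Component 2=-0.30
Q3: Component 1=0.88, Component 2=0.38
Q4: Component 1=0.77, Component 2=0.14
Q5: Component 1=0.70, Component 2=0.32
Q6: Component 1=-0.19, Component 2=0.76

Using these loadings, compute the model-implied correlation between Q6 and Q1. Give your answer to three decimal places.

-0.118

r̂ = Σ λ_i·λ_j across factors = (-0.19)(0.74) + (0.76)(0.03)
  = -0.1406 +0.0228 = -0.1178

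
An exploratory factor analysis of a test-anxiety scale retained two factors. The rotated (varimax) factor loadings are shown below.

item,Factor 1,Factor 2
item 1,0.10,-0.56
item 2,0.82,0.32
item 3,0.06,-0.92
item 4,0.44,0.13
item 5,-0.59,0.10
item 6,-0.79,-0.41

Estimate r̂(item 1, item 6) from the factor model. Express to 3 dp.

0.151

r̂ = Σ λ_i·λ_j across factors = (0.10)(-0.79) + (-0.56)(-0.41)
  = -0.0790 +0.2296 = 0.1506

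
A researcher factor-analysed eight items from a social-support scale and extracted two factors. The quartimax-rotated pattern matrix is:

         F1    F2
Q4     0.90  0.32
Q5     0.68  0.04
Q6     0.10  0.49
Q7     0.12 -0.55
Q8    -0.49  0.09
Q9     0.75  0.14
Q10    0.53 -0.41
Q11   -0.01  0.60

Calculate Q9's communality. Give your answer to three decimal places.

h² = 0.75² + 0.14² = 0.5625 + 0.0196 = 0.5821

0.582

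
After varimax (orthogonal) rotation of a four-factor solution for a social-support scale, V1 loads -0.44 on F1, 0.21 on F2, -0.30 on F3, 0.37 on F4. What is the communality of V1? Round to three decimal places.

0.465

h² = (-0.44)² + 0.21² + (-0.30)² + 0.37² = 0.1936 + 0.0441 + 0.0900 + 0.1369 = 0.4646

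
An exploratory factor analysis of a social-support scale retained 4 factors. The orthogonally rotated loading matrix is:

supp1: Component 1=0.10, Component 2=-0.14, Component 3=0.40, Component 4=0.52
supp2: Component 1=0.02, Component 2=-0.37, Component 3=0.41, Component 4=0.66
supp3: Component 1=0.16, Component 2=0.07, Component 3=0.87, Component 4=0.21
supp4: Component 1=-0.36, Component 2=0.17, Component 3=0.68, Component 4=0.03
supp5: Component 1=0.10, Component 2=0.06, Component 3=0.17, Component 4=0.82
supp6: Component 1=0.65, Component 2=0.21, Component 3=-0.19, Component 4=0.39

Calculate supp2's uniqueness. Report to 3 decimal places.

h² = 0.02² + (-0.37)² + 0.41² + 0.66² = 0.0004 + 0.1369 + 0.1681 + 0.4356 = 0.7410
Uniqueness u² = 1 − h² = 1 − 0.7410 = 0.2590

0.259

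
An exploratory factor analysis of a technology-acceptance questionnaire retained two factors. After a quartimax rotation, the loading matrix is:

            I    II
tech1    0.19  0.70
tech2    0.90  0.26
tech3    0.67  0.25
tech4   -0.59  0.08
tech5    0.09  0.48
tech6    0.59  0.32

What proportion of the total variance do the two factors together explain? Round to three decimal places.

Communalities: 0.5261, 0.8776, 0.5114, 0.3545, 0.2385, 0.4505; Σh² = 2.9586.
Total variance with 6 standardized items is 6, so the solution explains 2.9586/6 = 0.4931.

0.493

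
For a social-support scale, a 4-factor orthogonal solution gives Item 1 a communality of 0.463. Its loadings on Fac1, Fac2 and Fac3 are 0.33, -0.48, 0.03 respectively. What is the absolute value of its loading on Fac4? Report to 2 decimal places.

0.35

Under orthogonal rotation h² = Σλ², so λ_Fac4² = h² − (0.3402) = 0.463 − 0.3402 = 0.1228.
|λ| = √0.1228 = 0.3504.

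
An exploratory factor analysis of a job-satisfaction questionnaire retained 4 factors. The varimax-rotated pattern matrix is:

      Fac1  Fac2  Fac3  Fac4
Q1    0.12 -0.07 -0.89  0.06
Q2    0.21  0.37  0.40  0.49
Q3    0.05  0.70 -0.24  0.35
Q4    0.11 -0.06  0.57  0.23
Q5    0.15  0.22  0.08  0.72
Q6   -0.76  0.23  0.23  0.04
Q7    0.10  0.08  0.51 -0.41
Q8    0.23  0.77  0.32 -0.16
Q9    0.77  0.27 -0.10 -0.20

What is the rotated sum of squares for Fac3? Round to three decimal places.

1.766

SS loadings for Fac3 = (-0.89)² + 0.40² + (-0.24)² + 0.57² + 0.08² + 0.23² + 0.51² + 0.32² + (-0.10)² = 0.7921 + 0.1600 + 0.0576 + 0.3249 + 0.0064 + 0.0529 + 0.2601 + 0.1024 + 0.0100 = 1.7664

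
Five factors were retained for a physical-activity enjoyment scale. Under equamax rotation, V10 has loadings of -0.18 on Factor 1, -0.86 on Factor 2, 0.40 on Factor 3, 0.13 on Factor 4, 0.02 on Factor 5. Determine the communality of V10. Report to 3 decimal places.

h² = (-0.18)² + (-0.86)² + 0.40² + 0.13² + 0.02² = 0.0324 + 0.7396 + 0.1600 + 0.0169 + 0.0004 = 0.9493

0.949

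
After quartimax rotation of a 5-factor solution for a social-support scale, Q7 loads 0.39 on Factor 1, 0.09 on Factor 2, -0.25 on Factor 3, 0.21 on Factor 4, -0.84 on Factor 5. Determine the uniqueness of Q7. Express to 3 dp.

0.028

h² = 0.39² + 0.09² + (-0.25)² + 0.21² + (-0.84)² = 0.1521 + 0.0081 + 0.0625 + 0.0441 + 0.7056 = 0.9724
Uniqueness u² = 1 − h² = 1 − 0.9724 = 0.0276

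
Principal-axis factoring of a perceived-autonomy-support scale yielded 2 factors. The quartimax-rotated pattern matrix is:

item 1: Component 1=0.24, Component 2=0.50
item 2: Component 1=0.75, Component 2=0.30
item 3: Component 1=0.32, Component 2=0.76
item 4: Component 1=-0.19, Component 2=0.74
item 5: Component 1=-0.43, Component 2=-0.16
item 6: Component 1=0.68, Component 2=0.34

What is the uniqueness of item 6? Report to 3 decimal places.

0.422

h² = 0.68² + 0.34² = 0.4624 + 0.1156 = 0.5780
Uniqueness u² = 1 − h² = 1 − 0.5780 = 0.4220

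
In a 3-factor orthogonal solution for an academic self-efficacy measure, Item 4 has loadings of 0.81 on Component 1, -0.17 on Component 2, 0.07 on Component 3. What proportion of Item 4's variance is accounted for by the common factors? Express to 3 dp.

h² = 0.81² + (-0.17)² + 0.07² = 0.6561 + 0.0289 + 0.0049 = 0.6899

0.690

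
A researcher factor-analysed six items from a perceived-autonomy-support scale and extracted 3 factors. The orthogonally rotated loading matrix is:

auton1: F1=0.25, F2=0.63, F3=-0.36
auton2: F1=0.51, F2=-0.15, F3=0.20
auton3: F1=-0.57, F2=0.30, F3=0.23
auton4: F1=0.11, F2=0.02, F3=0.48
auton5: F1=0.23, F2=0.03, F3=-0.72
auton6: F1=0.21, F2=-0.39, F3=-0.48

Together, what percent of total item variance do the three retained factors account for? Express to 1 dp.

Communalities: 0.5890, 0.3226, 0.4678, 0.2429, 0.5722, 0.4266; Σh² = 2.6211.
Total variance with 6 standardized items is 6, so the solution explains 2.6211/6 = 0.4368 = 43.68%.

43.7%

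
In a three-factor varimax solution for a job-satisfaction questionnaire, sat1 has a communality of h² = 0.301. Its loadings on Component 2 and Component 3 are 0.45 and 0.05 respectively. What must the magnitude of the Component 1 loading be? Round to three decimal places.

Under orthogonal rotation h² = Σλ², so λ_Component 1² = h² − (0.2050) = 0.301 − 0.2050 = 0.0960.
|λ| = √0.0960 = 0.3098.

0.310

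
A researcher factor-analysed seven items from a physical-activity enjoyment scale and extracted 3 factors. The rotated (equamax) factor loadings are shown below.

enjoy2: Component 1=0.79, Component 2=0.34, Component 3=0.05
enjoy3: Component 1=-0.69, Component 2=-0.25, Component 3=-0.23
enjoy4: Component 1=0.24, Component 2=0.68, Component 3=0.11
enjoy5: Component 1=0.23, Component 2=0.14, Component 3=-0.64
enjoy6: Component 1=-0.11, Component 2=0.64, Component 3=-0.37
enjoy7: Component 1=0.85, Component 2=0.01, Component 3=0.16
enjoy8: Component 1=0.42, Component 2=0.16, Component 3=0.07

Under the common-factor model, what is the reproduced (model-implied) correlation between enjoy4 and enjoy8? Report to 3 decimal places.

r̂ = Σ λ_i·λ_j across factors = (0.24)(0.42) + (0.68)(0.16) + (0.11)(0.07)
  = +0.1008 +0.1088 +0.0077 = 0.2173

0.217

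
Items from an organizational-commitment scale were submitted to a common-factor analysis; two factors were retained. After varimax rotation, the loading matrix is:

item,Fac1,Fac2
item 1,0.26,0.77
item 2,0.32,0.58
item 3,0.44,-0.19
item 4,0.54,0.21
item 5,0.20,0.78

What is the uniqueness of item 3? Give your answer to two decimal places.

0.77

h² = 0.44² + (-0.19)² = 0.1936 + 0.0361 = 0.2297
Uniqueness u² = 1 − h² = 1 − 0.2297 = 0.7703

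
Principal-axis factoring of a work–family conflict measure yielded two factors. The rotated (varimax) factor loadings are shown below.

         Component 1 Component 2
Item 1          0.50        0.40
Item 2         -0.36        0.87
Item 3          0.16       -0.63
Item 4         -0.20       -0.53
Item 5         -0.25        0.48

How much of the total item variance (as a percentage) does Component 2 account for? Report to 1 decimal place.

36.5%

SS loadings for Component 2 = 0.40² + 0.87² + (-0.63)² + (-0.53)² + 0.48² = 1.8251
With 5 standardized items, total variance = 5. Proportion = 1.8251/5 = 0.3650 → 36.50%.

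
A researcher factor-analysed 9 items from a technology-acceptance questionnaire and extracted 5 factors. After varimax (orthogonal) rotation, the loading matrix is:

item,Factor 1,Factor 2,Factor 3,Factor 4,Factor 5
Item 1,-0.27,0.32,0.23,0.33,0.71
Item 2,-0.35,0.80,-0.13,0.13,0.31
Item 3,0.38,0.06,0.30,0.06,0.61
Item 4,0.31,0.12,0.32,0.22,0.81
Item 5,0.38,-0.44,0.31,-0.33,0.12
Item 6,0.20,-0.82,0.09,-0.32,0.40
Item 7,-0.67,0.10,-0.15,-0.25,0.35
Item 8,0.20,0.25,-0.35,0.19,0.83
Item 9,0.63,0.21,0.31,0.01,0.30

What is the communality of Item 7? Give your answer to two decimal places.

h² = (-0.67)² + 0.10² + (-0.15)² + (-0.25)² + 0.35² = 0.4489 + 0.0100 + 0.0225 + 0.0625 + 0.1225 = 0.6664

0.67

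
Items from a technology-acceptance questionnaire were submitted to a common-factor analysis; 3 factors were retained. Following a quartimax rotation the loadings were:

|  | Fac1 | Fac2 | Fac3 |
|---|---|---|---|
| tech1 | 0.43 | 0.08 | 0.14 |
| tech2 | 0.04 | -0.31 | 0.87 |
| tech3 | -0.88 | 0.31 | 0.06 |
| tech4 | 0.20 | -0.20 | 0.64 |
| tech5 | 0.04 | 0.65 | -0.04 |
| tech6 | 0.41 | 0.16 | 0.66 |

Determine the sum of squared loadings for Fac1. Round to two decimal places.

SS loadings for Fac1 = 0.43² + 0.04² + (-0.88)² + 0.20² + 0.04² + 0.41² = 0.1849 + 0.0016 + 0.7744 + 0.0400 + 0.0016 + 0.1681 = 1.1706

1.17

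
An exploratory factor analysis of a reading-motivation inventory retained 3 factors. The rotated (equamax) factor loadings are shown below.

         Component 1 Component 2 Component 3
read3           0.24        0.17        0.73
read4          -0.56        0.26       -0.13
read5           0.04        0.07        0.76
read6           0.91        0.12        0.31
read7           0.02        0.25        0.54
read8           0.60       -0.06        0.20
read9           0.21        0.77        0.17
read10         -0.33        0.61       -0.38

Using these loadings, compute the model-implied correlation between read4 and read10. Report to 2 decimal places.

0.39

r̂ = Σ λ_i·λ_j across factors = (-0.56)(-0.33) + (0.26)(0.61) + (-0.13)(-0.38)
  = +0.1848 +0.1586 +0.0494 = 0.3928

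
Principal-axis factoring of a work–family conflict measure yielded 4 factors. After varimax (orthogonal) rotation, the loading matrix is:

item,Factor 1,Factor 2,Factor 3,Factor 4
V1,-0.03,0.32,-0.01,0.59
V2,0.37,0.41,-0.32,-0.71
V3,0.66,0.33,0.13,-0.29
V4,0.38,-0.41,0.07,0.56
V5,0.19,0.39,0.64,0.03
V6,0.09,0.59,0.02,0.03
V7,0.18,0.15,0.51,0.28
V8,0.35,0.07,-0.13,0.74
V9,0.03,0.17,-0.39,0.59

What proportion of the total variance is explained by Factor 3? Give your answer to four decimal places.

0.1070

SS loadings for Factor 3 = (-0.01)² + (-0.32)² + 0.13² + 0.07² + 0.64² + 0.02² + 0.51² + (-0.13)² + (-0.39)² = 0.9634
Proportion of variance = 0.9634 / 9 = 0.1070.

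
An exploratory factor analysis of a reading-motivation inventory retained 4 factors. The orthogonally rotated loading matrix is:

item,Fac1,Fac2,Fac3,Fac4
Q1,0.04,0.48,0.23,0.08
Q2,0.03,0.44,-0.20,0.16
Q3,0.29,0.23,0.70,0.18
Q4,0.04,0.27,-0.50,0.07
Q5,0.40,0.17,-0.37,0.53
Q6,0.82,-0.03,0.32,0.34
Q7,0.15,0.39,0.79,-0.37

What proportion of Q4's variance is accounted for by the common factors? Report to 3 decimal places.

0.329

h² = 0.04² + 0.27² + (-0.50)² + 0.07² = 0.0016 + 0.0729 + 0.2500 + 0.0049 = 0.3294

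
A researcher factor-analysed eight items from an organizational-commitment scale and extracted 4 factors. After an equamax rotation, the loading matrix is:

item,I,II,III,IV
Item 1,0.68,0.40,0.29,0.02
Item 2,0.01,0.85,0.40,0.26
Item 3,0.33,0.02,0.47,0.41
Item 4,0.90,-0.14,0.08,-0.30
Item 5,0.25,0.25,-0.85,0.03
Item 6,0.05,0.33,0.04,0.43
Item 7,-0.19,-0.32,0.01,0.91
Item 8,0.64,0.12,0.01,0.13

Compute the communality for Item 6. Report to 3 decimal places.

0.298

h² = 0.05² + 0.33² + 0.04² + 0.43² = 0.0025 + 0.1089 + 0.0016 + 0.1849 = 0.2979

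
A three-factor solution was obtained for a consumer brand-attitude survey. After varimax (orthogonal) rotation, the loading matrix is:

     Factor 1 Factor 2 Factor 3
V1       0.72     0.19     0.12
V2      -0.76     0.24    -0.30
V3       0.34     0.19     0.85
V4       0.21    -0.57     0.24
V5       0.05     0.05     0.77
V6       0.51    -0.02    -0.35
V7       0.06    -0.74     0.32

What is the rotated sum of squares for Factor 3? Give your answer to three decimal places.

1.702

SS loadings for Factor 3 = 0.12² + (-0.30)² + 0.85² + 0.24² + 0.77² + (-0.35)² + 0.32² = 0.0144 + 0.0900 + 0.7225 + 0.0576 + 0.5929 + 0.1225 + 0.1024 = 1.7023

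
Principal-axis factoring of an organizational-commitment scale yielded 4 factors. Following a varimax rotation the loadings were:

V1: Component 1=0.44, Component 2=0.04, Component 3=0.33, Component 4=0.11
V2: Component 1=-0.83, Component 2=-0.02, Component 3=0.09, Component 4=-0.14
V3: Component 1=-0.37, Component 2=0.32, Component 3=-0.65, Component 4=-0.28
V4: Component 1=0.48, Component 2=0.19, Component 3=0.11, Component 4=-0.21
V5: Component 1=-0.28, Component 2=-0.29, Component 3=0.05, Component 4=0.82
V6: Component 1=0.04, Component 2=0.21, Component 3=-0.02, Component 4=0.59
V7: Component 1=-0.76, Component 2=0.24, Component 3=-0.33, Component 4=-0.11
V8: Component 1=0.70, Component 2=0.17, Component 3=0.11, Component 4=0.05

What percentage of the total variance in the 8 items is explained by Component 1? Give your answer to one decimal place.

30.0%

SS loadings for Component 1 = 0.44² + (-0.83)² + (-0.37)² + 0.48² + (-0.28)² + 0.04² + (-0.76)² + 0.70² = 2.3974
With 8 standardized items, total variance = 8. Proportion = 2.3974/8 = 0.2997 → 29.97%.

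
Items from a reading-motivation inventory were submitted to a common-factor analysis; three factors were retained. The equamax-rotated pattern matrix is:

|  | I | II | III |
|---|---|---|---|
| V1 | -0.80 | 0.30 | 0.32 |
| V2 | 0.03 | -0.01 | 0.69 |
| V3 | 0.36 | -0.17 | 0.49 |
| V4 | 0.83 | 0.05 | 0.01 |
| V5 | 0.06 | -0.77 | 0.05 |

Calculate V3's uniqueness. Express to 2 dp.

h² = 0.36² + (-0.17)² + 0.49² = 0.1296 + 0.0289 + 0.2401 = 0.3986
Uniqueness u² = 1 − h² = 1 − 0.3986 = 0.6014

0.60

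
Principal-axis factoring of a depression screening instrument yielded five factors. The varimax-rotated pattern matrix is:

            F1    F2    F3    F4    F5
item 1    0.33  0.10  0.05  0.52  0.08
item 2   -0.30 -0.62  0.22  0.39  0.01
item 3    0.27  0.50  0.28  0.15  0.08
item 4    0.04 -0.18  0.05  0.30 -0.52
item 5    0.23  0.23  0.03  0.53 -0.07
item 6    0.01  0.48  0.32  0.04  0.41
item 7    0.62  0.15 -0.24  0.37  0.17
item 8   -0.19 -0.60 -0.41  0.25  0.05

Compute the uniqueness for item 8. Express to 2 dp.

0.37

h² = (-0.19)² + (-0.60)² + (-0.41)² + 0.25² + 0.05² = 0.0361 + 0.3600 + 0.1681 + 0.0625 + 0.0025 = 0.6292
Uniqueness u² = 1 − h² = 1 − 0.6292 = 0.3708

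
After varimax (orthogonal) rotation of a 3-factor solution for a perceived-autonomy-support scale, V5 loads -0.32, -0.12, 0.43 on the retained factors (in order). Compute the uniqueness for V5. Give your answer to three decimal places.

h² = (-0.32)² + (-0.12)² + 0.43² = 0.1024 + 0.0144 + 0.1849 = 0.3017
Uniqueness u² = 1 − h² = 1 − 0.3017 = 0.6983

0.698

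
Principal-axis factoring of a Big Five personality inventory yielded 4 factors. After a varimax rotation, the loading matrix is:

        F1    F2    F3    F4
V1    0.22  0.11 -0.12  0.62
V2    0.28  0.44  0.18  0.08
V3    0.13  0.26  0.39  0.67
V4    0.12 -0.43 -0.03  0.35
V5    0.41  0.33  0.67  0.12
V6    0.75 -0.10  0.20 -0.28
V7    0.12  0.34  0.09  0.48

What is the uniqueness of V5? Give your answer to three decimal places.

h² = 0.41² + 0.33² + 0.67² + 0.12² = 0.1681 + 0.1089 + 0.4489 + 0.0144 = 0.7403
Uniqueness u² = 1 − h² = 1 − 0.7403 = 0.2597

0.260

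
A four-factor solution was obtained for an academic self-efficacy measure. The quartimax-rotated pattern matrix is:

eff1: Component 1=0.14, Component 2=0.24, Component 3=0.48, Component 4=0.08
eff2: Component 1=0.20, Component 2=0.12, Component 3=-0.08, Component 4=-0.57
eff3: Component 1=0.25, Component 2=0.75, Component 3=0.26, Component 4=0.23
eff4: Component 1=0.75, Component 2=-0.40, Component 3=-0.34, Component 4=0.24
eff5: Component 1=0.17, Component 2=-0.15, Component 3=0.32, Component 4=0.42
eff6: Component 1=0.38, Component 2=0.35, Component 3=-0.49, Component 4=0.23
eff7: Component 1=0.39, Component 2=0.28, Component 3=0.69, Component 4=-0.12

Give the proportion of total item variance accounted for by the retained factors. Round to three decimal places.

0.565

SS loadings by factor: 1.0100, 1.0179, 1.2386, 0.6855; total = 3.9520.
Total variance with 7 standardized items is 7, so the solution explains 3.9520/7 = 0.5646.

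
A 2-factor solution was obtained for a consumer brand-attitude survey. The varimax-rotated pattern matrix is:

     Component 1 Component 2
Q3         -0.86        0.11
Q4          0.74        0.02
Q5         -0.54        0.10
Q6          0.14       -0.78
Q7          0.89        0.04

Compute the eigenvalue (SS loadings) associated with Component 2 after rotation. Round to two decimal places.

SS loadings for Component 2 = 0.11² + 0.02² + 0.10² + (-0.78)² + 0.04² = 0.0121 + 0.0004 + 0.0100 + 0.6084 + 0.0016 = 0.6325

0.63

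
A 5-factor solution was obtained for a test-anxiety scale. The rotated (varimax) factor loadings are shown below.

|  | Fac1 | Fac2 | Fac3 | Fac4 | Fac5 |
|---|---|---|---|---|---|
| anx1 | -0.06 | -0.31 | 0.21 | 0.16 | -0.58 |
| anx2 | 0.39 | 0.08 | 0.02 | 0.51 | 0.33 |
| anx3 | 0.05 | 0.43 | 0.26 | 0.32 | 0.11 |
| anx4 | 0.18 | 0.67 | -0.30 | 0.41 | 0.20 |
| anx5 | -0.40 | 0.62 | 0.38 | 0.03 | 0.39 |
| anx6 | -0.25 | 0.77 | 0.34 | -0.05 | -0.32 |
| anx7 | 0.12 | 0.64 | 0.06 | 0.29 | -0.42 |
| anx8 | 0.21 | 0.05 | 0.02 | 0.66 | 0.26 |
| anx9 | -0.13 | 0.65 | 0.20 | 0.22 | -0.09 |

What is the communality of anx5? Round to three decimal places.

0.842

h² = (-0.40)² + 0.62² + 0.38² + 0.03² + 0.39² = 0.1600 + 0.3844 + 0.1444 + 0.0009 + 0.1521 = 0.8418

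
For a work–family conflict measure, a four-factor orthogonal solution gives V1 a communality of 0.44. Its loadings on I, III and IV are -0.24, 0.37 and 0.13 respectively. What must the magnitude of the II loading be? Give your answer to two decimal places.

0.48

Under orthogonal rotation h² = Σλ², so λ_II² = h² − (0.2114) = 0.44 − 0.2114 = 0.2286.
|λ| = √0.2286 = 0.4781.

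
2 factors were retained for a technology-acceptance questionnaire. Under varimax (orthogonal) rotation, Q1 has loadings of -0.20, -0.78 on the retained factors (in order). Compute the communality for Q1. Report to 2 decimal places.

0.65

h² = (-0.20)² + (-0.78)² = 0.0400 + 0.6084 = 0.6484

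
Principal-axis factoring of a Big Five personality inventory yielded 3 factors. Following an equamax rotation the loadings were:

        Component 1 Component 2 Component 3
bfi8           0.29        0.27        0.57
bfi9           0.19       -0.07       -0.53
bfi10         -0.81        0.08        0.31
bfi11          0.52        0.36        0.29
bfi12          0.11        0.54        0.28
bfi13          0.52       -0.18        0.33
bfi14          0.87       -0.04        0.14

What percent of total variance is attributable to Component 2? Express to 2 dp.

SS loadings for Component 2 = 0.27² + (-0.07)² + 0.08² + 0.36² + 0.54² + (-0.18)² + (-0.04)² = 0.5394
With 7 standardized items, total variance = 7. Proportion = 0.5394/7 = 0.0771 → 7.71%.

7.71%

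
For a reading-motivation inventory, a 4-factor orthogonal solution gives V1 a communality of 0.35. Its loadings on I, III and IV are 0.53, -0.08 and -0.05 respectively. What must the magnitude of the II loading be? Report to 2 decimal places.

Under orthogonal rotation h² = Σλ², so λ_II² = h² − (0.2898) = 0.35 − 0.2898 = 0.0602.
|λ| = √0.0602 = 0.2454.

0.25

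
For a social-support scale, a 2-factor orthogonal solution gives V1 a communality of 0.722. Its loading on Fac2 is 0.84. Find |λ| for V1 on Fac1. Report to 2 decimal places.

0.13

Under orthogonal rotation h² = Σλ², so λ_Fac1² = h² − (0.7056) = 0.722 − 0.7056 = 0.0164.
|λ| = √0.0164 = 0.1281.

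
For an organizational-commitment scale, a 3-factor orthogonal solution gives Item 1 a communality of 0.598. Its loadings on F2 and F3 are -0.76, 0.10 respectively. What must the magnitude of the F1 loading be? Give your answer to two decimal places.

0.10

Under orthogonal rotation h² = Σλ², so λ_F1² = h² − (0.5876) = 0.598 − 0.5876 = 0.0104.
|λ| = √0.0104 = 0.1020.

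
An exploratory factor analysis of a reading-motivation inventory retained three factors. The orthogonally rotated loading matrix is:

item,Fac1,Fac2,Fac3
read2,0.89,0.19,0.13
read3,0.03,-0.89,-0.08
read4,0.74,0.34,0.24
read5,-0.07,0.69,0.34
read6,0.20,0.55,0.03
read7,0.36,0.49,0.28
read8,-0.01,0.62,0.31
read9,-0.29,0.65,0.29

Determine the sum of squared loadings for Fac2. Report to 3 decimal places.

SS loadings for Fac2 = 0.19² + (-0.89)² + 0.34² + 0.69² + 0.55² + 0.49² + 0.62² + 0.65² = 0.0361 + 0.7921 + 0.1156 + 0.4761 + 0.3025 + 0.2401 + 0.3844 + 0.4225 = 2.7694

2.769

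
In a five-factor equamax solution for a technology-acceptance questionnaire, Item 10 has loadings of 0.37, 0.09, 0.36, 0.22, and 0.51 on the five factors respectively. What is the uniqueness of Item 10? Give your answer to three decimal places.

0.417

h² = 0.37² + 0.09² + 0.36² + 0.22² + 0.51² = 0.1369 + 0.0081 + 0.1296 + 0.0484 + 0.2601 = 0.5831
Uniqueness u² = 1 − h² = 1 − 0.5831 = 0.4169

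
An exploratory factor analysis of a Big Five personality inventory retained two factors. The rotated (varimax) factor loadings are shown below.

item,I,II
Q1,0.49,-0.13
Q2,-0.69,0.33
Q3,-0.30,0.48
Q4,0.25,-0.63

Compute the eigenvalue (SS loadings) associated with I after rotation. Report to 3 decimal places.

0.869

SS loadings for I = 0.49² + (-0.69)² + (-0.30)² + 0.25² = 0.2401 + 0.4761 + 0.0900 + 0.0625 = 0.8687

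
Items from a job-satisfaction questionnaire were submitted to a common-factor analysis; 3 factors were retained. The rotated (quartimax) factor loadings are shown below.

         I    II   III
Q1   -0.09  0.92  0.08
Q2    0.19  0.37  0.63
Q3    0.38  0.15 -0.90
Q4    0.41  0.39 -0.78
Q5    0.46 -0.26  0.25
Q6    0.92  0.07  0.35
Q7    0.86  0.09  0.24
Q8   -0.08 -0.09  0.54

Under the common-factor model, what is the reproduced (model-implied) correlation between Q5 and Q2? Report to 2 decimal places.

0.15

r̂ = Σ λ_i·λ_j across factors = (0.46)(0.19) + (-0.26)(0.37) + (0.25)(0.63)
  = +0.0874 -0.0962 +0.1575 = 0.1487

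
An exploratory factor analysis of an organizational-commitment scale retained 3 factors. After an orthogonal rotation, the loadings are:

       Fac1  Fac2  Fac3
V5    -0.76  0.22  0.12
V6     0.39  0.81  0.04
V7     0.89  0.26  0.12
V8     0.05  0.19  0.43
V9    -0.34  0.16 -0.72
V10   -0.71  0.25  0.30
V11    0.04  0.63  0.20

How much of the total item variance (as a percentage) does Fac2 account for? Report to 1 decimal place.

18.5%

SS loadings for Fac2 = 0.22² + 0.81² + 0.26² + 0.19² + 0.16² + 0.25² + 0.63² = 1.2932
With 7 standardized items, total variance = 7. Proportion = 1.2932/7 = 0.1847 → 18.47%.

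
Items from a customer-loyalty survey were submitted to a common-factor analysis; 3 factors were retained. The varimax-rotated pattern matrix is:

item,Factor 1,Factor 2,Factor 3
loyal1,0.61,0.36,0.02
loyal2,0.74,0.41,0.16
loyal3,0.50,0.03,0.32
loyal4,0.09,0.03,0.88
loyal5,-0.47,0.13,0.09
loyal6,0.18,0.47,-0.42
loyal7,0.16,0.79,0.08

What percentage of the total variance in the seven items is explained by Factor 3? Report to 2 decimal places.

SS loadings for Factor 3 = 0.02² + 0.16² + 0.32² + 0.88² + 0.09² + (-0.42)² + 0.08² = 1.0937
With 7 standardized items, total variance = 7. Proportion = 1.0937/7 = 0.1562 → 15.62%.

15.62%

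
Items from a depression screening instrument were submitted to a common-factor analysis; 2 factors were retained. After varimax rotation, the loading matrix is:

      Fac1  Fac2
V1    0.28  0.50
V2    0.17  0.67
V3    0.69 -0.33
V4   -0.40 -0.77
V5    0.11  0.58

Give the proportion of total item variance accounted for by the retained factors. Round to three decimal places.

Communalities: 0.3284, 0.4778, 0.5850, 0.7529, 0.3485; Σh² = 2.4926.
Total variance with 5 standardized items is 5, so the solution explains 2.4926/5 = 0.4985.

0.499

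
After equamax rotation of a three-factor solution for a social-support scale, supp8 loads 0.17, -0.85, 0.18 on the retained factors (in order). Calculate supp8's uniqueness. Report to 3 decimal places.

h² = 0.17² + (-0.85)² + 0.18² = 0.0289 + 0.7225 + 0.0324 = 0.7838
Uniqueness u² = 1 − h² = 1 − 0.7838 = 0.2162

0.216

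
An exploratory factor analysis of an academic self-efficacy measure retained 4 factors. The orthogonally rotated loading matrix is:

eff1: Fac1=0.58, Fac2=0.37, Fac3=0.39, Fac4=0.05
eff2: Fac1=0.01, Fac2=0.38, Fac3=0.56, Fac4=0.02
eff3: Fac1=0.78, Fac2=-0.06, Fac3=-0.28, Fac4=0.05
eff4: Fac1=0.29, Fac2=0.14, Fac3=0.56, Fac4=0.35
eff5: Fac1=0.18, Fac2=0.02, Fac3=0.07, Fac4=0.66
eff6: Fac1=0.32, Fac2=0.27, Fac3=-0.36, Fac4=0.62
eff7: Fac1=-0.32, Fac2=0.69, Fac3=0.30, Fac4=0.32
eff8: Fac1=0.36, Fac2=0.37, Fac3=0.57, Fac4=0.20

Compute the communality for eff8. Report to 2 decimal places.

0.63

h² = 0.36² + 0.37² + 0.57² + 0.20² = 0.1296 + 0.1369 + 0.3249 + 0.0400 = 0.6314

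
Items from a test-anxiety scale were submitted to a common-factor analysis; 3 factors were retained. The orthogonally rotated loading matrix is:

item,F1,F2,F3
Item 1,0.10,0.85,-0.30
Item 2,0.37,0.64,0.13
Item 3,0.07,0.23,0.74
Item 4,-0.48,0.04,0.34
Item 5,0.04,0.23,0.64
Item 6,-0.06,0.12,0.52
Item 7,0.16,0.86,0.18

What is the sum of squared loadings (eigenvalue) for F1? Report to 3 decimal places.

0.413

SS loadings for F1 = 0.10² + 0.37² + 0.07² + (-0.48)² + 0.04² + (-0.06)² + 0.16² = 0.0100 + 0.1369 + 0.0049 + 0.2304 + 0.0016 + 0.0036 + 0.0256 = 0.4130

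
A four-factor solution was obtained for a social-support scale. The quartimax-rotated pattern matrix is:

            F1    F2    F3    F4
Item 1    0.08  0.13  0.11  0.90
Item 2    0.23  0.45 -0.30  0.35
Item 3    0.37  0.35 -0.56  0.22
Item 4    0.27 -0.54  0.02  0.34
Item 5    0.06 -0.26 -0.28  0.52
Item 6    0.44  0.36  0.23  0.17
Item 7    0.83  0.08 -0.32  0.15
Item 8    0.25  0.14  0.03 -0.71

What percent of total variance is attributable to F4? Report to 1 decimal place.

SS loadings for F4 = 0.90² + 0.35² + 0.22² + 0.34² + 0.52² + 0.17² + 0.15² + (-0.71)² = 1.9224
With 8 standardized items, total variance = 8. Proportion = 1.9224/8 = 0.2403 → 24.03%.

24.0%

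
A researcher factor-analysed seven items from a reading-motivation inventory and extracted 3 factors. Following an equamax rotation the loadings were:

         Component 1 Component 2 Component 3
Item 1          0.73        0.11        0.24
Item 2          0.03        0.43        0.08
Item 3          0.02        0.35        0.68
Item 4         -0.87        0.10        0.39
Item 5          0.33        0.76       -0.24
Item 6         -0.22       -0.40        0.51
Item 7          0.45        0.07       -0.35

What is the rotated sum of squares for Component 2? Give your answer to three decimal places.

SS loadings for Component 2 = 0.11² + 0.43² + 0.35² + 0.10² + 0.76² + (-0.40)² + 0.07² = 0.0121 + 0.1849 + 0.1225 + 0.0100 + 0.5776 + 0.1600 + 0.0049 = 1.0720

1.072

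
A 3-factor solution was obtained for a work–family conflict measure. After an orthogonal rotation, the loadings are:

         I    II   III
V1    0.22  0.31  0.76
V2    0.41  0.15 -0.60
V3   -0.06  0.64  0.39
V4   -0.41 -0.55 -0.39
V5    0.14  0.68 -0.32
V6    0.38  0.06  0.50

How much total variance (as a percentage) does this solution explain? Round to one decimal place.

57.4%

SS loadings by factor: 0.5522, 1.2967, 1.5942; total = 3.4431.
Total variance with 6 standardized items is 6, so the solution explains 3.4431/6 = 0.5739 = 57.38%.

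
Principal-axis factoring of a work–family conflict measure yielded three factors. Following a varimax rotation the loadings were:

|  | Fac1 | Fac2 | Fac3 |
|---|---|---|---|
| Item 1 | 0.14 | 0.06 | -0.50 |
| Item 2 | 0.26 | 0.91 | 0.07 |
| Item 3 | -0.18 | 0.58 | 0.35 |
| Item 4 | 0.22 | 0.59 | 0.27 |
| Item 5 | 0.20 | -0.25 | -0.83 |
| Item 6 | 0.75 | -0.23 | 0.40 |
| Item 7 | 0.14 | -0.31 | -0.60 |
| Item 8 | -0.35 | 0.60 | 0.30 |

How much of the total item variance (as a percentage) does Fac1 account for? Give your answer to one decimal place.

11.4%

SS loadings for Fac1 = 0.14² + 0.26² + (-0.18)² + 0.22² + 0.20² + 0.75² + 0.14² + (-0.35)² = 0.9126
With 8 standardized items, total variance = 8. Proportion = 0.9126/8 = 0.1141 → 11.41%.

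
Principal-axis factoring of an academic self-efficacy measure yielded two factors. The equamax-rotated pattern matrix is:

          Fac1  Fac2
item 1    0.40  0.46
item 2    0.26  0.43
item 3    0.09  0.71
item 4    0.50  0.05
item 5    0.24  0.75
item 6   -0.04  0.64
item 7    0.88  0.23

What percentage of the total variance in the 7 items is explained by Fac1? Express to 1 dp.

18.8%

SS loadings for Fac1 = 0.40² + 0.26² + 0.09² + 0.50² + 0.24² + (-0.04)² + 0.88² = 1.3193
With 7 standardized items, total variance = 7. Proportion = 1.3193/7 = 0.1885 → 18.85%.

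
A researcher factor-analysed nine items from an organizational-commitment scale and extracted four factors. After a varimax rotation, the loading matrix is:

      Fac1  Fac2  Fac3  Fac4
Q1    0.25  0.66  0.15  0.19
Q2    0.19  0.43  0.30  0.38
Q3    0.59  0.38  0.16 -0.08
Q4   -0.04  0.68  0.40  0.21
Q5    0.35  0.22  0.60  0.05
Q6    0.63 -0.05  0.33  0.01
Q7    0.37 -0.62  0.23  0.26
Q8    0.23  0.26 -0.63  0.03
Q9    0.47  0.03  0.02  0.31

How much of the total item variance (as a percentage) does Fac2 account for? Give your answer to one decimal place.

19.2%

SS loadings for Fac2 = 0.66² + 0.43² + 0.38² + 0.68² + 0.22² + (-0.05)² + (-0.62)² + 0.26² + 0.03² = 1.7311
With 9 standardized items, total variance = 9. Proportion = 1.7311/9 = 0.1923 → 19.23%.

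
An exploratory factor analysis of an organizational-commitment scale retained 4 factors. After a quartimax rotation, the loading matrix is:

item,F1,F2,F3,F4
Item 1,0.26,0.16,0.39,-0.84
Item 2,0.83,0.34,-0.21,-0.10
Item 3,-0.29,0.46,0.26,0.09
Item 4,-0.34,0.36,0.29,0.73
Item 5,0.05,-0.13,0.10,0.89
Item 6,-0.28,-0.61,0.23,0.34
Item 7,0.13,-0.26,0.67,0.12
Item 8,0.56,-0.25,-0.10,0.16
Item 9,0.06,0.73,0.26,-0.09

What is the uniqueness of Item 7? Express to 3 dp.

h² = 0.13² + (-0.26)² + 0.67² + 0.12² = 0.0169 + 0.0676 + 0.4489 + 0.0144 = 0.5478
Uniqueness u² = 1 − h² = 1 − 0.5478 = 0.4522

0.452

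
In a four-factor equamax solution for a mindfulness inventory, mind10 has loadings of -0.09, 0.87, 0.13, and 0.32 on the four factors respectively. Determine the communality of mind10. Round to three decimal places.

h² = (-0.09)² + 0.87² + 0.13² + 0.32² = 0.0081 + 0.7569 + 0.0169 + 0.1024 = 0.8843

0.884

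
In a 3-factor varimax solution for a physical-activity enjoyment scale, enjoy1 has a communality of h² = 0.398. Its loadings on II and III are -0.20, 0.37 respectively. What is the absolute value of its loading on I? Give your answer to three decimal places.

Under orthogonal rotation h² = Σλ², so λ_I² = h² − (0.1769) = 0.398 − 0.1769 = 0.2211.
|λ| = √0.2211 = 0.4702.

0.470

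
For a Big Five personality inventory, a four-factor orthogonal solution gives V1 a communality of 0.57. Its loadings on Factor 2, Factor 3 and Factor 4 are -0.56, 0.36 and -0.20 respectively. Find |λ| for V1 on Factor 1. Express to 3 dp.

Under orthogonal rotation h² = Σλ², so λ_Factor 1² = h² − (0.4832) = 0.57 − 0.4832 = 0.0868.
|λ| = √0.0868 = 0.2946.

0.295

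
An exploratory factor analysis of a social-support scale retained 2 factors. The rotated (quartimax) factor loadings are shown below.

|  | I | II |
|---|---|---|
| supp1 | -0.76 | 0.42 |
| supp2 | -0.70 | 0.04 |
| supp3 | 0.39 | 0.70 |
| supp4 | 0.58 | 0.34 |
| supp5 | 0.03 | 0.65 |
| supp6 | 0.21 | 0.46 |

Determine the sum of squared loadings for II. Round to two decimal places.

SS loadings for II = 0.42² + 0.04² + 0.70² + 0.34² + 0.65² + 0.46² = 0.1764 + 0.0016 + 0.4900 + 0.1156 + 0.4225 + 0.2116 = 1.4177

1.42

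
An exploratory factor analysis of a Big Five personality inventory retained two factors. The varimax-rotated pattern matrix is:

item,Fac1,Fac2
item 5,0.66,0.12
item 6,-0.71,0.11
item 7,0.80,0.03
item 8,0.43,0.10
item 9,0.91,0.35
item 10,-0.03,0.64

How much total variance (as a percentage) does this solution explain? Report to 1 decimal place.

Communalities: 0.4500, 0.5162, 0.6409, 0.1949, 0.9506, 0.4105; Σh² = 3.1631.
Total variance with 6 standardized items is 6, so the solution explains 3.1631/6 = 0.5272 = 52.72%.

52.7%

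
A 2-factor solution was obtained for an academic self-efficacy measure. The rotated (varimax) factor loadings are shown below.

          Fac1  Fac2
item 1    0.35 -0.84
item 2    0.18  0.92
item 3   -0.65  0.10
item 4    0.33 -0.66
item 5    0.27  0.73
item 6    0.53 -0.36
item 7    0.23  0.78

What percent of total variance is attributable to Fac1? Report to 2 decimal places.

15.61%

SS loadings for Fac1 = 0.35² + 0.18² + (-0.65)² + 0.33² + 0.27² + 0.53² + 0.23² = 1.0930
With 7 standardized items, total variance = 7. Proportion = 1.0930/7 = 0.1561 → 15.61%.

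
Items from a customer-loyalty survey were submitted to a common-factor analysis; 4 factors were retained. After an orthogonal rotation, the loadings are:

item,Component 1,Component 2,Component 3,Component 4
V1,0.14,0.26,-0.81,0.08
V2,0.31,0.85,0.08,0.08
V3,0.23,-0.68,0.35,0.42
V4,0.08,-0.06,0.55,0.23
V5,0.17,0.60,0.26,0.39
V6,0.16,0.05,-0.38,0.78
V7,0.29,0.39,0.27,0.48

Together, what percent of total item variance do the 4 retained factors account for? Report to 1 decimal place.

67.0%

SS loadings by factor: 0.3136, 1.7707, 1.3724, 1.2330; total = 4.6897.
Total variance with 7 standardized items is 7, so the solution explains 4.6897/7 = 0.6700 = 67.00%.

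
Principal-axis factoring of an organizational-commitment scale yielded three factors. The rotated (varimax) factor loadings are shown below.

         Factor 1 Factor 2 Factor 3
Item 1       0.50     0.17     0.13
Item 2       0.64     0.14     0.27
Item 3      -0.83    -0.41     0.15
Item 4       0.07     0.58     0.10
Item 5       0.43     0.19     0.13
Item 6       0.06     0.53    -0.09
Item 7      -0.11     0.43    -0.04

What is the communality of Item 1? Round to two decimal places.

0.30

h² = 0.50² + 0.17² + 0.13² = 0.2500 + 0.0289 + 0.0169 = 0.2958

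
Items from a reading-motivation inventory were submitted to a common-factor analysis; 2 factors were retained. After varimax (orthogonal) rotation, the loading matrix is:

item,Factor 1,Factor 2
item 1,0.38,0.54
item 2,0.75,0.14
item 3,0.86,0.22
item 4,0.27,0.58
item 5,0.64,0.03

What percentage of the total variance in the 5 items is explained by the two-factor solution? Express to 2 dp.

52.52%

SS loadings by factor: 1.9290, 0.6969; total = 2.6259.
Total variance with 5 standardized items is 5, so the solution explains 2.6259/5 = 0.5252 = 52.52%.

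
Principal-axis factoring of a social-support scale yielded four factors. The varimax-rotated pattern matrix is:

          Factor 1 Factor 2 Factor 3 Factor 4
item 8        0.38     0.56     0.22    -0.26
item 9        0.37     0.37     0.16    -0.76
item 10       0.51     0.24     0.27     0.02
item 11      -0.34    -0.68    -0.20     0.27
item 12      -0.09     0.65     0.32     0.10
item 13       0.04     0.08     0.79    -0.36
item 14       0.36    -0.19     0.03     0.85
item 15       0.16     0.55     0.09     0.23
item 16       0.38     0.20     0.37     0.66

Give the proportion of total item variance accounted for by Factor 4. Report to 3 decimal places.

0.230

SS loadings for Factor 4 = (-0.26)² + (-0.76)² + 0.02² + 0.27² + 0.10² + (-0.36)² + 0.85² + 0.23² + 0.66² = 2.0691
Proportion of variance = 2.0691 / 9 = 0.2299.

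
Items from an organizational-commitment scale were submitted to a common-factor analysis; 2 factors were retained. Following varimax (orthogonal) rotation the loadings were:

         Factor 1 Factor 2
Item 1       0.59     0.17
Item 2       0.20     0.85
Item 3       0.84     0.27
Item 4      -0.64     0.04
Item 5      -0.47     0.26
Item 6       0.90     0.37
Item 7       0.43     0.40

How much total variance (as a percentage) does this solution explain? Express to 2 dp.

55.85%

Communalities: 0.3770, 0.7625, 0.7785, 0.4112, 0.2885, 0.9469, 0.3449; Σh² = 3.9095.
Total variance with 7 standardized items is 7, so the solution explains 3.9095/7 = 0.5585 = 55.85%.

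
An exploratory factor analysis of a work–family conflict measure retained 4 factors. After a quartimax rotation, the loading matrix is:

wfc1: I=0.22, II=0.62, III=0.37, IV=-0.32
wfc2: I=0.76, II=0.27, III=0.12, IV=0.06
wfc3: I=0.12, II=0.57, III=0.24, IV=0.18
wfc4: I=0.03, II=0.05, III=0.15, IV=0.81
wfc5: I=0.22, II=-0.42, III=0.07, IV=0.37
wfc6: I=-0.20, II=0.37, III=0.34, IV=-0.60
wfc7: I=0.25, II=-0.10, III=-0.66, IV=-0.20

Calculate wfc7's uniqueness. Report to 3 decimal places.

h² = 0.25² + (-0.10)² + (-0.66)² + (-0.20)² = 0.0625 + 0.0100 + 0.4356 + 0.0400 = 0.5481
Uniqueness u² = 1 − h² = 1 − 0.5481 = 0.4519

0.452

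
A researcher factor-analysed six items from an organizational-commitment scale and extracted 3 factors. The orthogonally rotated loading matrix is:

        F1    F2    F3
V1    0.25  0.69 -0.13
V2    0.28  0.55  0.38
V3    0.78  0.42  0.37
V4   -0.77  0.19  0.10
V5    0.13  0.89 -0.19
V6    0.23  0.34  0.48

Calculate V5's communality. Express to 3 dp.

0.845

h² = 0.13² + 0.89² + (-0.19)² = 0.0169 + 0.7921 + 0.0361 = 0.8451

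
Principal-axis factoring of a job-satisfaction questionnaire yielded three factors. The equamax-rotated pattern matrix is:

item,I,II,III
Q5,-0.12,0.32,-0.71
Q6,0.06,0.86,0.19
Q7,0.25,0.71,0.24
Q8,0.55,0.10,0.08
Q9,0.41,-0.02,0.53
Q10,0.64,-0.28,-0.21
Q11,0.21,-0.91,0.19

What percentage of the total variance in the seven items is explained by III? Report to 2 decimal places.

13.79%

SS loadings for III = (-0.71)² + 0.19² + 0.24² + 0.08² + 0.53² + (-0.21)² + 0.19² = 0.9653
With 7 standardized items, total variance = 7. Proportion = 0.9653/7 = 0.1379 → 13.79%.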